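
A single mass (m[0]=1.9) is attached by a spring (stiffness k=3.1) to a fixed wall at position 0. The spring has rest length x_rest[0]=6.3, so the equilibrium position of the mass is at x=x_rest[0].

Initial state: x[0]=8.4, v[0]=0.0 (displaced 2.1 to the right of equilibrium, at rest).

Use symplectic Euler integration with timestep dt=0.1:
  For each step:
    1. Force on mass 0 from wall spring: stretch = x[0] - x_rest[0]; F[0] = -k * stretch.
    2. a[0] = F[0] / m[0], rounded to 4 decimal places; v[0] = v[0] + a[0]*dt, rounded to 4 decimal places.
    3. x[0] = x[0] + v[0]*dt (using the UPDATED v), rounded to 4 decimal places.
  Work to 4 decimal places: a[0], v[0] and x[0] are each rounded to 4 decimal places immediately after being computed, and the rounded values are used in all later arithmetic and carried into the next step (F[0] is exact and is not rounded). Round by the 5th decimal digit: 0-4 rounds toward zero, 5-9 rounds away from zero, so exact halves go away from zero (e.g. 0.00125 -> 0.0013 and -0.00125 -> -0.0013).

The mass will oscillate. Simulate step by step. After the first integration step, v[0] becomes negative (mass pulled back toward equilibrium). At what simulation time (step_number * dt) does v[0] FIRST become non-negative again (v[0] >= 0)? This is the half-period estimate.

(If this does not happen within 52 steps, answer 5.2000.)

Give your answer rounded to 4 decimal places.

Step 0: x=[8.4000] v=[0.0000]
Step 1: x=[8.3657] v=[-0.3426]
Step 2: x=[8.2977] v=[-0.6796]
Step 3: x=[8.1972] v=[-1.0055]
Step 4: x=[8.0657] v=[-1.3150]
Step 5: x=[7.9054] v=[-1.6031]
Step 6: x=[7.7189] v=[-1.8650]
Step 7: x=[7.5093] v=[-2.0965]
Step 8: x=[7.2799] v=[-2.2938]
Step 9: x=[7.0345] v=[-2.4537]
Step 10: x=[6.7772] v=[-2.5735]
Step 11: x=[6.5121] v=[-2.6514]
Step 12: x=[6.2435] v=[-2.6860]
Step 13: x=[5.9758] v=[-2.6768]
Step 14: x=[5.7134] v=[-2.6239]
Step 15: x=[5.4606] v=[-2.5282]
Step 16: x=[5.2215] v=[-2.3913]
Step 17: x=[5.0000] v=[-2.2153]
Step 18: x=[4.7997] v=[-2.0032]
Step 19: x=[4.6239] v=[-1.7584]
Step 20: x=[4.4754] v=[-1.4849]
Step 21: x=[4.3567] v=[-1.1872]
Step 22: x=[4.2697] v=[-0.8701]
Step 23: x=[4.2158] v=[-0.5388]
Step 24: x=[4.1959] v=[-0.1988]
Step 25: x=[4.2104] v=[0.1445]
First v>=0 after going negative at step 25, time=2.5000

Answer: 2.5000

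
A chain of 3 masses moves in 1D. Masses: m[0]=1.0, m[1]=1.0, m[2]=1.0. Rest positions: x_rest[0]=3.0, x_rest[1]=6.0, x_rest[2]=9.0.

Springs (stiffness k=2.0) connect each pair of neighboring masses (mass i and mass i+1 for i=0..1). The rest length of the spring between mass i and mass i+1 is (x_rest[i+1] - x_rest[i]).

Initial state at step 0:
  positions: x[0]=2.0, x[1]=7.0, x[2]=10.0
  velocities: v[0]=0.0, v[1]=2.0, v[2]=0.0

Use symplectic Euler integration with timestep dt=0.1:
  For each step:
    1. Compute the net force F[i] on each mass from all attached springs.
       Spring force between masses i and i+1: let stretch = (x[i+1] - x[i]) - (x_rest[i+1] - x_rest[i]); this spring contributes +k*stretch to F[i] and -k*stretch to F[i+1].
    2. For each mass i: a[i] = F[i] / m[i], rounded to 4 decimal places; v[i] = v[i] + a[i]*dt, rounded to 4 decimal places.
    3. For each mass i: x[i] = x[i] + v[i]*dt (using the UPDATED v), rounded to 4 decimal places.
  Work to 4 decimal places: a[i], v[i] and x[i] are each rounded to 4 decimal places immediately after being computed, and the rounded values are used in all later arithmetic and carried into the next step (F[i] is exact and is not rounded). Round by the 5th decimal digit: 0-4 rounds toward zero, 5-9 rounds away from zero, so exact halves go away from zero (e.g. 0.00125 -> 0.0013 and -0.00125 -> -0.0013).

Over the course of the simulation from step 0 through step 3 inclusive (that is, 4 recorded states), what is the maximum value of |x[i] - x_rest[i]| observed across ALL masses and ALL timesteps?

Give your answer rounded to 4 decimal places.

Step 0: x=[2.0000 7.0000 10.0000] v=[0.0000 2.0000 0.0000]
Step 1: x=[2.0400 7.1600 10.0000] v=[0.4000 1.6000 0.0000]
Step 2: x=[2.1224 7.2744 10.0032] v=[0.8240 1.1440 0.0320]
Step 3: x=[2.2478 7.3403 10.0118] v=[1.2544 0.6594 0.0862]
Max displacement = 1.3403

Answer: 1.3403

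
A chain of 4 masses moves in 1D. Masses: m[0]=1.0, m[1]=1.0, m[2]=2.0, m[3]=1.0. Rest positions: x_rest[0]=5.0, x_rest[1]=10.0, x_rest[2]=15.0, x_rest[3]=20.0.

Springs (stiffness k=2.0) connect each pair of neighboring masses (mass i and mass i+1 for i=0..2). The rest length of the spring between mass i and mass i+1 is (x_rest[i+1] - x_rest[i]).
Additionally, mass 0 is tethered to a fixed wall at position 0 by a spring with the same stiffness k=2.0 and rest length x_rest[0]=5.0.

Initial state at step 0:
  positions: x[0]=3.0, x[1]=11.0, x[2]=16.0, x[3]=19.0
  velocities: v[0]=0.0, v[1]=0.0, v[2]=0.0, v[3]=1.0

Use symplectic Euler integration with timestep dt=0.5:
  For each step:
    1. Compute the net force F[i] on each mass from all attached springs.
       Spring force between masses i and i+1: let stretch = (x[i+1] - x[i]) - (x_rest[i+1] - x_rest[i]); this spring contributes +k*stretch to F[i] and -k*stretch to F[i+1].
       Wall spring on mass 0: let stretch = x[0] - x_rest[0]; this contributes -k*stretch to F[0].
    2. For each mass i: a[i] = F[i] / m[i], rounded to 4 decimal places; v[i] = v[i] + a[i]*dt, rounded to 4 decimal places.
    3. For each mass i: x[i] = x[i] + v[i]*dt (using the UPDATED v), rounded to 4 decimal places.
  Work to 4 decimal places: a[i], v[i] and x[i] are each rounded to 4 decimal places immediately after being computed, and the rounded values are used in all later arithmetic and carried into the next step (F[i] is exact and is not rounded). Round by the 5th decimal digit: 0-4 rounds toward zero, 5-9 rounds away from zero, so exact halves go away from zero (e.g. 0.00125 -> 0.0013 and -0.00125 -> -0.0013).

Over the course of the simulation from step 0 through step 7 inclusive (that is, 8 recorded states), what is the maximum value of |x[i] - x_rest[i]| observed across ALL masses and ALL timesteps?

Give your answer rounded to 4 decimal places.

Step 0: x=[3.0000 11.0000 16.0000 19.0000] v=[0.0000 0.0000 0.0000 1.0000]
Step 1: x=[5.5000 9.5000 15.5000 20.5000] v=[5.0000 -3.0000 -1.0000 3.0000]
Step 2: x=[7.2500 9.0000 14.7500 22.0000] v=[3.5000 -1.0000 -1.5000 3.0000]
Step 3: x=[6.2500 10.5000 14.3750 22.3750] v=[-2.0000 3.0000 -0.7500 0.7500]
Step 4: x=[4.2500 11.8125 15.0313 21.2500] v=[-4.0000 2.6250 1.3125 -2.2500]
Step 5: x=[3.9063 10.9532 16.4376 19.5157] v=[-0.6875 -1.7187 2.8125 -3.4687]
Step 6: x=[5.1329 9.3126 17.2423 18.7423] v=[2.4531 -3.2812 1.6094 -1.5468]
Step 7: x=[5.8829 9.5470 16.4396 19.7189] v=[1.4999 0.4688 -1.6055 1.9532]
Max displacement = 2.3750

Answer: 2.3750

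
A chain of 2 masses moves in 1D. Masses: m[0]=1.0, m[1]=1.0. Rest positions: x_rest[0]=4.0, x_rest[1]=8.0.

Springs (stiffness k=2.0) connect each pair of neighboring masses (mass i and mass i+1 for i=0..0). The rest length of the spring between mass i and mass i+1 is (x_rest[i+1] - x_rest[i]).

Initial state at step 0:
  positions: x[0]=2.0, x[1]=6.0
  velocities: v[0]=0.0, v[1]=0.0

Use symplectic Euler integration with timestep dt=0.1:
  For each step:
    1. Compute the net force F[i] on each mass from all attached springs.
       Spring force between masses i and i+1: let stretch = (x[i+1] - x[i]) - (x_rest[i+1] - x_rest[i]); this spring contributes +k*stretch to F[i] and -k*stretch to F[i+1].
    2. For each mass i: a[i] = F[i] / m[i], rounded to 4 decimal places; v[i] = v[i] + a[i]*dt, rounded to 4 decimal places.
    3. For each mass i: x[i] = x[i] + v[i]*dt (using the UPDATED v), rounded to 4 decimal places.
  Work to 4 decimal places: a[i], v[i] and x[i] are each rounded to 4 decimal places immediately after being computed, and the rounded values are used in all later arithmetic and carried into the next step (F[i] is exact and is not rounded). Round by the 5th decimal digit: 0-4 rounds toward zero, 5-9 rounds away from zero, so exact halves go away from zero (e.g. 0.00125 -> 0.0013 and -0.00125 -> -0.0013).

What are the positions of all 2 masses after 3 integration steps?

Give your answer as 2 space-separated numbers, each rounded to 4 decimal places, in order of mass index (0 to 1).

Answer: 2.0000 6.0000

Derivation:
Step 0: x=[2.0000 6.0000] v=[0.0000 0.0000]
Step 1: x=[2.0000 6.0000] v=[0.0000 0.0000]
Step 2: x=[2.0000 6.0000] v=[0.0000 0.0000]
Step 3: x=[2.0000 6.0000] v=[0.0000 0.0000]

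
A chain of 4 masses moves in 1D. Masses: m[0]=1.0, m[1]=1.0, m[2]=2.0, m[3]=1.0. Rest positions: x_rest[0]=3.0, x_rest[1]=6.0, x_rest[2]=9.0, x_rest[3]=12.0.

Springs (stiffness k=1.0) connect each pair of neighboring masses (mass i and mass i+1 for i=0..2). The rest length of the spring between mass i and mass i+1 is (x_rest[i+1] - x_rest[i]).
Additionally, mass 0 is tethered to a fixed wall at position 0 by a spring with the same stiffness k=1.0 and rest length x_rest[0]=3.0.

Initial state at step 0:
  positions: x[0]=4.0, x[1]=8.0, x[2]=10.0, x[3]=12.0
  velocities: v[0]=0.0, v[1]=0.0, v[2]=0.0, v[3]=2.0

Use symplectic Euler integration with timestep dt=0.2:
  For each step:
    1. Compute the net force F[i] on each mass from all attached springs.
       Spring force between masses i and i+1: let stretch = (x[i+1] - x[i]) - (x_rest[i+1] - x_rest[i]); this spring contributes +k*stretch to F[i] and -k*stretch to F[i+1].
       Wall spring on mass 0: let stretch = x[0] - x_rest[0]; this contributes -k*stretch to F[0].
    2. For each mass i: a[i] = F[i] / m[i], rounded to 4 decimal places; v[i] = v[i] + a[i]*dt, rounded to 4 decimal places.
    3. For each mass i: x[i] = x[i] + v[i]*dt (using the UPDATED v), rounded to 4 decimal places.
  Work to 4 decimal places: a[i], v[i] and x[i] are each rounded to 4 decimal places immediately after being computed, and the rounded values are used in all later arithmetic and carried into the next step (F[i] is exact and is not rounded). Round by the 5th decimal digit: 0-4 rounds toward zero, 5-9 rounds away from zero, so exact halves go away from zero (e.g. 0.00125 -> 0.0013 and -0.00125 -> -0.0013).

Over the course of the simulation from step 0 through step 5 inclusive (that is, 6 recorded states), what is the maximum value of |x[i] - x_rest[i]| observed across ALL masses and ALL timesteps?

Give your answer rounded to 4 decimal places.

Step 0: x=[4.0000 8.0000 10.0000 12.0000] v=[0.0000 0.0000 0.0000 2.0000]
Step 1: x=[4.0000 7.9200 10.0000 12.4400] v=[0.0000 -0.4000 0.0000 2.2000]
Step 2: x=[3.9968 7.7664 10.0072 12.9024] v=[-0.0160 -0.7680 0.0360 2.3120]
Step 3: x=[3.9845 7.5516 10.0275 13.3690] v=[-0.0614 -1.0738 0.1014 2.3330]
Step 4: x=[3.9555 7.2932 10.0651 13.8219] v=[-0.1449 -1.2920 0.1880 2.2647]
Step 5: x=[3.9018 7.0122 10.1224 14.2446] v=[-0.2685 -1.4052 0.2865 2.1133]
Max displacement = 2.2446

Answer: 2.2446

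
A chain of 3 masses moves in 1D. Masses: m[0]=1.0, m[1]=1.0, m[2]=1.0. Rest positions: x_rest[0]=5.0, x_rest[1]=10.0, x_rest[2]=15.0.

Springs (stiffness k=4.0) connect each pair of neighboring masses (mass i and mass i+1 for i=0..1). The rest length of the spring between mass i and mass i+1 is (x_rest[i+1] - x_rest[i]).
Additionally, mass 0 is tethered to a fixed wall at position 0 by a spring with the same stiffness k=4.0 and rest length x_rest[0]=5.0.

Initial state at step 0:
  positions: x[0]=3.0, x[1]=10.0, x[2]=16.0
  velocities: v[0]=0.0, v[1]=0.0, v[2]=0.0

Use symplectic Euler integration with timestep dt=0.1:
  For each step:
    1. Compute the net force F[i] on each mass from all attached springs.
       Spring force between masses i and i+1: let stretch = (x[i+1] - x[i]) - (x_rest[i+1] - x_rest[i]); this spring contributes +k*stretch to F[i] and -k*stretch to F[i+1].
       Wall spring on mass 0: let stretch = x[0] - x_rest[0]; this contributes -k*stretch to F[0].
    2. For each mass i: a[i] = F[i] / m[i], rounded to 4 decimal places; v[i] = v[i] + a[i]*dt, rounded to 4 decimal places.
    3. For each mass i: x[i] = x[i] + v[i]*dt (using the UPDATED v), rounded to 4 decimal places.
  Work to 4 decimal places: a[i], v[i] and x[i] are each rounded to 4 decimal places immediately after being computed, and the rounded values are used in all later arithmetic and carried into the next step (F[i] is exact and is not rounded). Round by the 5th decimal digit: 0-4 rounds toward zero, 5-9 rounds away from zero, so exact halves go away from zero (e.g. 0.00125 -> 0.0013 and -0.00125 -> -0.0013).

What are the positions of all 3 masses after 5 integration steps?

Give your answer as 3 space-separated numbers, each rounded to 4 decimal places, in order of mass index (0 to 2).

Answer: 4.9358 9.6475 15.4084

Derivation:
Step 0: x=[3.0000 10.0000 16.0000] v=[0.0000 0.0000 0.0000]
Step 1: x=[3.1600 9.9600 15.9600] v=[1.6000 -0.4000 -0.4000]
Step 2: x=[3.4656 9.8880 15.8800] v=[3.0560 -0.7200 -0.8000]
Step 3: x=[3.8895 9.7988 15.7603] v=[4.2387 -0.8922 -1.1968]
Step 4: x=[4.3942 9.7117 15.6022] v=[5.0466 -0.8713 -1.5814]
Step 5: x=[4.9358 9.6475 15.4084] v=[5.4159 -0.6421 -1.9376]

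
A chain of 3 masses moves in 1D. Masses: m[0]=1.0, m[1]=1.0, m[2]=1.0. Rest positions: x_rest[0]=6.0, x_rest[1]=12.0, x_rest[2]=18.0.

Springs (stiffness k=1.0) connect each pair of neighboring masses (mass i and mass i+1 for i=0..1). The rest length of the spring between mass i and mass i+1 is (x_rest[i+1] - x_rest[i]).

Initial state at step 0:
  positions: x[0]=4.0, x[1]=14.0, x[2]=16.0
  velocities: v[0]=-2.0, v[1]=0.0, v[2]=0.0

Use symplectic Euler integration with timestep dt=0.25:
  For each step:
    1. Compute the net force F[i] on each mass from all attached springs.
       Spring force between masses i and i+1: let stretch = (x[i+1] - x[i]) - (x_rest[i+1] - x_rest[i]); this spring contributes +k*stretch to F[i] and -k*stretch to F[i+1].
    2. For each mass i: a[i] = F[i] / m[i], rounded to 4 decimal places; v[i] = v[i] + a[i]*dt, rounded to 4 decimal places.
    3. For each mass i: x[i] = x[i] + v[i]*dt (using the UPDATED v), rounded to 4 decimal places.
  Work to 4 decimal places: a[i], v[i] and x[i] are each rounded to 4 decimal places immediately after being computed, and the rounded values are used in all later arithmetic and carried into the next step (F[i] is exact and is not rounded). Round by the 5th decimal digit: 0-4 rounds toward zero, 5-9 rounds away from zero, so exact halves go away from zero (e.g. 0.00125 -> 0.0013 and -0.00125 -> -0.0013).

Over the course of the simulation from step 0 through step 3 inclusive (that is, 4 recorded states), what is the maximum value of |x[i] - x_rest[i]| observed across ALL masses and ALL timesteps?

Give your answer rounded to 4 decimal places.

Answer: 2.2656

Derivation:
Step 0: x=[4.0000 14.0000 16.0000] v=[-2.0000 0.0000 0.0000]
Step 1: x=[3.7500 13.5000 16.2500] v=[-1.0000 -2.0000 1.0000]
Step 2: x=[3.7344 12.5625 16.7031] v=[-0.0625 -3.7500 1.8125]
Step 3: x=[3.8955 11.3320 17.2725] v=[0.6445 -4.9219 2.2774]
Max displacement = 2.2656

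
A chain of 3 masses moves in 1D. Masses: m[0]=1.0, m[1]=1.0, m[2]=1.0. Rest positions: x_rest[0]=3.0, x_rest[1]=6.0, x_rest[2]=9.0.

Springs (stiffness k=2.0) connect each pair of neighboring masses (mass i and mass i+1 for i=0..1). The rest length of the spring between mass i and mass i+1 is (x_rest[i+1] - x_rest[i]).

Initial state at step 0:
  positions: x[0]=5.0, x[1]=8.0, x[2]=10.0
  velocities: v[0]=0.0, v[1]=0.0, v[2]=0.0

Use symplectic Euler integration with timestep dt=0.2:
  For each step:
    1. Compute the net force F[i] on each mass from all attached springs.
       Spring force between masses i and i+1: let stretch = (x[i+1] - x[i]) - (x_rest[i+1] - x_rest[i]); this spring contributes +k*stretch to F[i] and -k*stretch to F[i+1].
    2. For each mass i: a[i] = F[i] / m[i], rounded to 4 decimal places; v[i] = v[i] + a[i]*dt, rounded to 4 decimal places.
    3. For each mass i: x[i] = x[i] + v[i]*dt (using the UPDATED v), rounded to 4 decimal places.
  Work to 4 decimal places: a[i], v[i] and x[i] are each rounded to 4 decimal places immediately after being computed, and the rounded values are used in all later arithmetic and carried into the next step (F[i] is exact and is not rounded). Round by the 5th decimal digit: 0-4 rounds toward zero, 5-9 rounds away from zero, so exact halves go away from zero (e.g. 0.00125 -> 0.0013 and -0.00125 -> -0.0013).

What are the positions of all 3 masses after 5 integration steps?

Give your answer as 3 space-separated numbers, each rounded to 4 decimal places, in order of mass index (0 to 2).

Answer: 4.8287 7.3527 10.8187

Derivation:
Step 0: x=[5.0000 8.0000 10.0000] v=[0.0000 0.0000 0.0000]
Step 1: x=[5.0000 7.9200 10.0800] v=[0.0000 -0.4000 0.4000]
Step 2: x=[4.9936 7.7792 10.2272] v=[-0.0320 -0.7040 0.7360]
Step 3: x=[4.9700 7.6114 10.4186] v=[-0.1178 -0.8390 0.9568]
Step 4: x=[4.9178 7.4569 10.6254] v=[-0.2612 -0.7727 1.0339]
Step 5: x=[4.8287 7.3527 10.8187] v=[-0.4456 -0.5209 0.9665]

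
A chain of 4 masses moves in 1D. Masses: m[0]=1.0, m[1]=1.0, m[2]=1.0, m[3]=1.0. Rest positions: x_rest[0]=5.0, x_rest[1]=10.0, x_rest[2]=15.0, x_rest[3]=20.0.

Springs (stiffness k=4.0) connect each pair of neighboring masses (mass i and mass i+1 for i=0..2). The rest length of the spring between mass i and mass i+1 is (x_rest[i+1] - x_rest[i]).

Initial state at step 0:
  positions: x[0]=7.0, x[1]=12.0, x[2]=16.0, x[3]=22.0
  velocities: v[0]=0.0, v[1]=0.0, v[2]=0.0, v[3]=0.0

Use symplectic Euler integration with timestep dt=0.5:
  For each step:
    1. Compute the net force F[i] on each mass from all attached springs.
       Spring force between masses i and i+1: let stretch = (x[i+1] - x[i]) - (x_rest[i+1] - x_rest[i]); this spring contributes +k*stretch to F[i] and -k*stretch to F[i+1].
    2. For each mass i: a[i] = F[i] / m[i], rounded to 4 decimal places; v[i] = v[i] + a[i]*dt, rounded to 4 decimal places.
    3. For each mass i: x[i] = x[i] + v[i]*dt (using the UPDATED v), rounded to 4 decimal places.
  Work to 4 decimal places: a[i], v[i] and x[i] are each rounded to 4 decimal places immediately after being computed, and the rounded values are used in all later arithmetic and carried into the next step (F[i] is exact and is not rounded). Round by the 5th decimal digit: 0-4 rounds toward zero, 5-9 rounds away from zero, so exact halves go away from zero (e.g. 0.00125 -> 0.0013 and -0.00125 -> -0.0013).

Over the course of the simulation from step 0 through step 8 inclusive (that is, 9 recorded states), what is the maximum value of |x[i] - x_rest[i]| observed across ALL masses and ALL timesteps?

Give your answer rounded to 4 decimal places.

Step 0: x=[7.0000 12.0000 16.0000 22.0000] v=[0.0000 0.0000 0.0000 0.0000]
Step 1: x=[7.0000 11.0000 18.0000 21.0000] v=[0.0000 -2.0000 4.0000 -2.0000]
Step 2: x=[6.0000 13.0000 16.0000 22.0000] v=[-2.0000 4.0000 -4.0000 2.0000]
Step 3: x=[7.0000 11.0000 17.0000 22.0000] v=[2.0000 -4.0000 2.0000 0.0000]
Step 4: x=[7.0000 11.0000 17.0000 22.0000] v=[0.0000 0.0000 0.0000 0.0000]
Step 5: x=[6.0000 13.0000 16.0000 22.0000] v=[-2.0000 4.0000 -2.0000 0.0000]
Step 6: x=[7.0000 11.0000 18.0000 21.0000] v=[2.0000 -4.0000 4.0000 -2.0000]
Step 7: x=[7.0000 12.0000 16.0000 22.0000] v=[0.0000 2.0000 -4.0000 2.0000]
Step 8: x=[7.0000 12.0000 16.0000 22.0000] v=[0.0000 0.0000 0.0000 0.0000]
Max displacement = 3.0000

Answer: 3.0000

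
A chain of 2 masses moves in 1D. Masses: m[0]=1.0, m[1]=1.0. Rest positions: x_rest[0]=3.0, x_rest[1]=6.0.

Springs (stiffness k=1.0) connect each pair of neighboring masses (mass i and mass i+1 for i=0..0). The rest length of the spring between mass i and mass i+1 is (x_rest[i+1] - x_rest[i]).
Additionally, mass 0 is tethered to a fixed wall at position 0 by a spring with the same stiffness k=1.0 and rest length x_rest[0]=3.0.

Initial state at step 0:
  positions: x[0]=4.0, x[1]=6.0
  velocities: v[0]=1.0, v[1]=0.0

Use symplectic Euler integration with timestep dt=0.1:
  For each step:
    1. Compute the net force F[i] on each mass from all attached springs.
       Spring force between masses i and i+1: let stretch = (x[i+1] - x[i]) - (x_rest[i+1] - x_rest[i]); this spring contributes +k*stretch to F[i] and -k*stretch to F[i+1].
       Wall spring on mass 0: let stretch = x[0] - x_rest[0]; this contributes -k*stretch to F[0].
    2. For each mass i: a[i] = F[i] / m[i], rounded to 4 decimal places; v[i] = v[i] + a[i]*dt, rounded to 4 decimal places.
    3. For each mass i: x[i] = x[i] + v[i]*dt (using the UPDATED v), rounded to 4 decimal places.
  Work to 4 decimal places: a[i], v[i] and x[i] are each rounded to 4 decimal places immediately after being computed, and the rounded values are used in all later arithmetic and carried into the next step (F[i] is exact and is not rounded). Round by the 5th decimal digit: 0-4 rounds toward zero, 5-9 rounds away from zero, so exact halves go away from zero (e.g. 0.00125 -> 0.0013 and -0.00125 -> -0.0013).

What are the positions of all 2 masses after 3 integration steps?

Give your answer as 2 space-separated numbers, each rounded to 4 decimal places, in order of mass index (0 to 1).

Answer: 4.1745 6.0625

Derivation:
Step 0: x=[4.0000 6.0000] v=[1.0000 0.0000]
Step 1: x=[4.0800 6.0100] v=[0.8000 0.1000]
Step 2: x=[4.1385 6.0307] v=[0.5850 0.2070]
Step 3: x=[4.1745 6.0625] v=[0.3604 0.3178]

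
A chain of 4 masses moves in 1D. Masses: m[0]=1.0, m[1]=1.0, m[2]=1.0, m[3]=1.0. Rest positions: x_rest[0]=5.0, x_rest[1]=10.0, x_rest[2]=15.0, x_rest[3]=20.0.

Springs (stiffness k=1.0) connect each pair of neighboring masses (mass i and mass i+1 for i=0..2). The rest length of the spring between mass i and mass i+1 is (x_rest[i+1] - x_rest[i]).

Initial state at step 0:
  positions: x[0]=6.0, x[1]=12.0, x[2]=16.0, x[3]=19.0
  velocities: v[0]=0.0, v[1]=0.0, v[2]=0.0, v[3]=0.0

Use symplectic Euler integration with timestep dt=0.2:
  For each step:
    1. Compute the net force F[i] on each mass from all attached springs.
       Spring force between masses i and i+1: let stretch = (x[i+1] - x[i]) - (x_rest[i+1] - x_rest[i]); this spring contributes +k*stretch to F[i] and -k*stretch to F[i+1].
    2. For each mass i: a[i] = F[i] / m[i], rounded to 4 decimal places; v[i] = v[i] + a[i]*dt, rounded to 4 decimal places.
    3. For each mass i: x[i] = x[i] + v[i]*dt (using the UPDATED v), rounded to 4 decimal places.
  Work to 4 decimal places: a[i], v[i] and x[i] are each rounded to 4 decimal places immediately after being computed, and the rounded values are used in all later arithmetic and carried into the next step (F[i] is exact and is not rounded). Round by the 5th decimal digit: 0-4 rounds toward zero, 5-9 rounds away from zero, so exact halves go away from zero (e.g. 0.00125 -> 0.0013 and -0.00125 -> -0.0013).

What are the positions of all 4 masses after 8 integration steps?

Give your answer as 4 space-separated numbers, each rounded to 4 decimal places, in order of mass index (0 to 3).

Step 0: x=[6.0000 12.0000 16.0000 19.0000] v=[0.0000 0.0000 0.0000 0.0000]
Step 1: x=[6.0400 11.9200 15.9600 19.0800] v=[0.2000 -0.4000 -0.2000 0.4000]
Step 2: x=[6.1152 11.7664 15.8832 19.2352] v=[0.3760 -0.7680 -0.3840 0.7760]
Step 3: x=[6.2164 11.5514 15.7758 19.4563] v=[0.5062 -1.0749 -0.5370 1.1056]
Step 4: x=[6.3310 11.2920 15.6466 19.7302] v=[0.5732 -1.2970 -0.6458 1.3695]
Step 5: x=[6.4441 11.0083 15.5066 20.0408] v=[0.5654 -1.4183 -0.7000 1.5528]
Step 6: x=[6.5397 10.7220 15.3680 20.3700] v=[0.4782 -1.4315 -0.6928 1.6460]
Step 7: x=[6.6026 10.4542 15.2437 20.6991] v=[0.3147 -1.3388 -0.6216 1.6456]
Step 8: x=[6.6196 10.2240 15.1460 21.0100] v=[0.0850 -1.1512 -0.4884 1.5545]

Answer: 6.6196 10.2240 15.1460 21.0100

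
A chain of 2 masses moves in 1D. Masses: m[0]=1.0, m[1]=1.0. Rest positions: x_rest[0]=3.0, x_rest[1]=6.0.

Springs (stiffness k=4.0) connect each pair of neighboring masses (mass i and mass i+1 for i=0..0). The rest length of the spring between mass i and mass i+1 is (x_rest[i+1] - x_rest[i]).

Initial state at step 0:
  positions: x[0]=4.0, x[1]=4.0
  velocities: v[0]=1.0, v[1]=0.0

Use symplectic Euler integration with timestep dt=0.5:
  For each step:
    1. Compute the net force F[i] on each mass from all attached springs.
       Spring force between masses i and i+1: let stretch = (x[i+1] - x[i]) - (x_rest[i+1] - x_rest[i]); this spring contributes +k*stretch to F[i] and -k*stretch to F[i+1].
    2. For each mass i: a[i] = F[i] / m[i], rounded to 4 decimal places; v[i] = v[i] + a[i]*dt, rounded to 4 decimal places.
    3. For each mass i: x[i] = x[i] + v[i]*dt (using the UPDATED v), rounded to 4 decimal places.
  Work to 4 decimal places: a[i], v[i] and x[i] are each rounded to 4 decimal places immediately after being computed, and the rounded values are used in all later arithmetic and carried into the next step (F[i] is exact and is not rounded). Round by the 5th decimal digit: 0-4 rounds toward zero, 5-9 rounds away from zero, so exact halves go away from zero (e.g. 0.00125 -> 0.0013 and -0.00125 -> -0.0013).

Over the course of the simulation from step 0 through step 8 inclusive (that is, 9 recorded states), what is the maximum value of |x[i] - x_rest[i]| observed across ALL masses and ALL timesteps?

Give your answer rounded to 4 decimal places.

Answer: 3.0000

Derivation:
Step 0: x=[4.0000 4.0000] v=[1.0000 0.0000]
Step 1: x=[1.5000 7.0000] v=[-5.0000 6.0000]
Step 2: x=[1.5000 7.5000] v=[0.0000 1.0000]
Step 3: x=[4.5000 5.0000] v=[6.0000 -5.0000]
Step 4: x=[5.0000 5.0000] v=[1.0000 0.0000]
Step 5: x=[2.5000 8.0000] v=[-5.0000 6.0000]
Step 6: x=[2.5000 8.5000] v=[0.0000 1.0000]
Step 7: x=[5.5000 6.0000] v=[6.0000 -5.0000]
Step 8: x=[6.0000 6.0000] v=[1.0000 0.0000]
Max displacement = 3.0000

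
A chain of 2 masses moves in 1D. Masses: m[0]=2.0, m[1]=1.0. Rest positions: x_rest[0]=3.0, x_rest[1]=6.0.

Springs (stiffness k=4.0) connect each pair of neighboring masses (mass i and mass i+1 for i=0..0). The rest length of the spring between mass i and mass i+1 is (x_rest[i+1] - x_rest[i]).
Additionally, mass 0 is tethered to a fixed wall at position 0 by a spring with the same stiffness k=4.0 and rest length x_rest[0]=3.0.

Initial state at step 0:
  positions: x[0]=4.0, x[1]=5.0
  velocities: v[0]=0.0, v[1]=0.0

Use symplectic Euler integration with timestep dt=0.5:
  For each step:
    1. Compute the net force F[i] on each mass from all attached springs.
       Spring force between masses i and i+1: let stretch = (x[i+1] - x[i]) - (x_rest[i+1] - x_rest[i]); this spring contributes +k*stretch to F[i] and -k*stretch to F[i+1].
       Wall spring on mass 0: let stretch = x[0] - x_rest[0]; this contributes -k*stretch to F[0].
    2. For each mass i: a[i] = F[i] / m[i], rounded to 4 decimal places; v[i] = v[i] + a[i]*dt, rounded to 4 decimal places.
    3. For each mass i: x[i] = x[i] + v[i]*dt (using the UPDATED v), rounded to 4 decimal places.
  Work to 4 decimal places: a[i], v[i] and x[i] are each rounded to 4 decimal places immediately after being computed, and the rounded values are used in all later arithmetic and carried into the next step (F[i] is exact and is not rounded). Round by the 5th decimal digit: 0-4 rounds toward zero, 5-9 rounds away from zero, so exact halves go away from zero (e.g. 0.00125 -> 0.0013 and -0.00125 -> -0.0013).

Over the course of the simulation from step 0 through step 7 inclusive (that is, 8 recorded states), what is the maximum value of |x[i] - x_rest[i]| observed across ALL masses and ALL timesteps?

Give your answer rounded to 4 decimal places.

Answer: 1.7500

Derivation:
Step 0: x=[4.0000 5.0000] v=[0.0000 0.0000]
Step 1: x=[2.5000 7.0000] v=[-3.0000 4.0000]
Step 2: x=[2.0000 7.5000] v=[-1.0000 1.0000]
Step 3: x=[3.2500 5.5000] v=[2.5000 -4.0000]
Step 4: x=[4.0000 4.2500] v=[1.5000 -2.5000]
Step 5: x=[2.8750 5.7500] v=[-2.2500 3.0000]
Step 6: x=[1.7500 7.3750] v=[-2.2500 3.2500]
Step 7: x=[2.5625 6.3750] v=[1.6250 -2.0000]
Max displacement = 1.7500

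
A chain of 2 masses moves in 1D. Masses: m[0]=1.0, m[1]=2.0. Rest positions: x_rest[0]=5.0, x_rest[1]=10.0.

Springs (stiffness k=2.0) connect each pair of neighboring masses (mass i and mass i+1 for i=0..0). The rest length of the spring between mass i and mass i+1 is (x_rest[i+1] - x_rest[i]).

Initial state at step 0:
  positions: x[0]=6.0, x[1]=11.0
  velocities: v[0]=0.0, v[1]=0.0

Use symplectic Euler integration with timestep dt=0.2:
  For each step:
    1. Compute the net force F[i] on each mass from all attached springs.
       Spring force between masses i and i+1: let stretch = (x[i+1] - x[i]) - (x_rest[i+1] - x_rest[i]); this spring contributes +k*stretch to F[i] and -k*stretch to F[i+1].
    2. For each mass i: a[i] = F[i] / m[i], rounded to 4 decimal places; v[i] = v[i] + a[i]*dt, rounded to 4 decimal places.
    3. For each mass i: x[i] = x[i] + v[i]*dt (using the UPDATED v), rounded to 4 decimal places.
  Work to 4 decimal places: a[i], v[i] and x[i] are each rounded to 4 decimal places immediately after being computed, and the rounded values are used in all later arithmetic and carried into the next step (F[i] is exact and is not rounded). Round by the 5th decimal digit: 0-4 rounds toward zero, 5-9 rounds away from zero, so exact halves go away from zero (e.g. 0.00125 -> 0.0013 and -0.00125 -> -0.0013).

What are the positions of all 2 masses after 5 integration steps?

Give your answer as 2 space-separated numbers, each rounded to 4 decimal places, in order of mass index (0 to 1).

Step 0: x=[6.0000 11.0000] v=[0.0000 0.0000]
Step 1: x=[6.0000 11.0000] v=[0.0000 0.0000]
Step 2: x=[6.0000 11.0000] v=[0.0000 0.0000]
Step 3: x=[6.0000 11.0000] v=[0.0000 0.0000]
Step 4: x=[6.0000 11.0000] v=[0.0000 0.0000]
Step 5: x=[6.0000 11.0000] v=[0.0000 0.0000]

Answer: 6.0000 11.0000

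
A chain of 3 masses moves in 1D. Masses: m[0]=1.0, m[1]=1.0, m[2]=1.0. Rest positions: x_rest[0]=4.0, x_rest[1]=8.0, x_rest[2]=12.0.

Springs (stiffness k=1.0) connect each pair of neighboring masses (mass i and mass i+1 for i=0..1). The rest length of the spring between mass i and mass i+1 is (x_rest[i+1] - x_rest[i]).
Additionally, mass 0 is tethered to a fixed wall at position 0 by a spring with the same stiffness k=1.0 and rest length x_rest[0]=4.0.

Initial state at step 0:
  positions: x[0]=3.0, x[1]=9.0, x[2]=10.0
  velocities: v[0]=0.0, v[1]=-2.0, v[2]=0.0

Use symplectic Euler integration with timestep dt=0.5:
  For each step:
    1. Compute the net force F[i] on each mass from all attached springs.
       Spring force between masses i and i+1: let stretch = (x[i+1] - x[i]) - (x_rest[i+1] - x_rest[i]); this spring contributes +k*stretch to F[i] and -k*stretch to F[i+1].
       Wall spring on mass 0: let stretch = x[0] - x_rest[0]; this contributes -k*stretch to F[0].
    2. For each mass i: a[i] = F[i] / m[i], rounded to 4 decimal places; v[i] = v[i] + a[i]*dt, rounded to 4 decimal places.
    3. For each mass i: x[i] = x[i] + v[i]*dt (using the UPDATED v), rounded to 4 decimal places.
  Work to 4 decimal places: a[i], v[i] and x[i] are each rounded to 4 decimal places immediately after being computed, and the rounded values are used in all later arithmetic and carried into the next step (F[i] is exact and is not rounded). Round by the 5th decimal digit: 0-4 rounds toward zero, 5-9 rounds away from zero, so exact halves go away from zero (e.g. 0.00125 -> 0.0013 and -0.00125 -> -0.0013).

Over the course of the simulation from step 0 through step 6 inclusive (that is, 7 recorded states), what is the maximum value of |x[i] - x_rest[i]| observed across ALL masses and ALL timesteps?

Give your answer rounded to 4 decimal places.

Answer: 3.6719

Derivation:
Step 0: x=[3.0000 9.0000 10.0000] v=[0.0000 -2.0000 0.0000]
Step 1: x=[3.7500 6.7500 10.7500] v=[1.5000 -4.5000 1.5000]
Step 2: x=[4.3125 4.7500 11.5000] v=[1.1250 -4.0000 1.5000]
Step 3: x=[3.9063 4.3281 11.5625] v=[-0.8125 -0.8438 0.1250]
Step 4: x=[2.6289 5.6094 10.8164] v=[-2.5548 2.5625 -1.4922]
Step 5: x=[1.4394 7.4473 9.7686] v=[-2.3790 3.6758 -2.0957]
Step 6: x=[1.3920 8.3636 9.1404] v=[-0.0948 1.8325 -1.2564]
Max displacement = 3.6719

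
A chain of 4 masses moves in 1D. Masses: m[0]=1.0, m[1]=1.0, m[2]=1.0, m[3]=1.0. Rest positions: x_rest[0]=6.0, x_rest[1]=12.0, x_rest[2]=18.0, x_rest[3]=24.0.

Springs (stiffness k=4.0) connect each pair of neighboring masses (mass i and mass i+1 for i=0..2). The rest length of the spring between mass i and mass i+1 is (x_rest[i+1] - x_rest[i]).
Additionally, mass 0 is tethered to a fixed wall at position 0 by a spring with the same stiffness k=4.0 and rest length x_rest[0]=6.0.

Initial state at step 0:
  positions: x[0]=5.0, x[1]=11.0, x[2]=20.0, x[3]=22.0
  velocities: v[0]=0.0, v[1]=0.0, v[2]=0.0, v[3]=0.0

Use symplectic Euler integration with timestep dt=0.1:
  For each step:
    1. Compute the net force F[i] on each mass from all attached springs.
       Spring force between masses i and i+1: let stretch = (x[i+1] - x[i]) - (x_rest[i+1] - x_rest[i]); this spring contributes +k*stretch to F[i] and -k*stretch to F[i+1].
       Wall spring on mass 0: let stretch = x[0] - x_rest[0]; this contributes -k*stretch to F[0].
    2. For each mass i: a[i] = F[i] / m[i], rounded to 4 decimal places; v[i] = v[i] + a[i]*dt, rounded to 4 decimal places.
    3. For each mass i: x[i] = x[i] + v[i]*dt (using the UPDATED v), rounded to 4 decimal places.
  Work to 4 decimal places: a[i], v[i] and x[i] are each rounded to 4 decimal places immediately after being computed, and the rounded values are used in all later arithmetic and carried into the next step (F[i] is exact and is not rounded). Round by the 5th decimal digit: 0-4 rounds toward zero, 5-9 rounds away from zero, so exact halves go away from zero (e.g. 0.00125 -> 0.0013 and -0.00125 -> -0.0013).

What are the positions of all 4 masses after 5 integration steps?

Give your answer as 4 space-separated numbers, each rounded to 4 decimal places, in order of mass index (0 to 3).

Step 0: x=[5.0000 11.0000 20.0000 22.0000] v=[0.0000 0.0000 0.0000 0.0000]
Step 1: x=[5.0400 11.1200 19.7200 22.1600] v=[0.4000 1.2000 -2.8000 1.6000]
Step 2: x=[5.1216 11.3408 19.1936 22.4624] v=[0.8160 2.2080 -5.2640 3.0240]
Step 3: x=[5.2471 11.6269 18.4838 22.8741] v=[1.2550 2.8614 -7.0976 4.1165]
Step 4: x=[5.4179 11.9321 17.6754 23.3501] v=[1.7081 3.0522 -8.0842 4.7604]
Step 5: x=[5.6326 12.2065 16.8642 23.8392] v=[2.1466 2.7438 -8.1116 4.8905]

Answer: 5.6326 12.2065 16.8642 23.8392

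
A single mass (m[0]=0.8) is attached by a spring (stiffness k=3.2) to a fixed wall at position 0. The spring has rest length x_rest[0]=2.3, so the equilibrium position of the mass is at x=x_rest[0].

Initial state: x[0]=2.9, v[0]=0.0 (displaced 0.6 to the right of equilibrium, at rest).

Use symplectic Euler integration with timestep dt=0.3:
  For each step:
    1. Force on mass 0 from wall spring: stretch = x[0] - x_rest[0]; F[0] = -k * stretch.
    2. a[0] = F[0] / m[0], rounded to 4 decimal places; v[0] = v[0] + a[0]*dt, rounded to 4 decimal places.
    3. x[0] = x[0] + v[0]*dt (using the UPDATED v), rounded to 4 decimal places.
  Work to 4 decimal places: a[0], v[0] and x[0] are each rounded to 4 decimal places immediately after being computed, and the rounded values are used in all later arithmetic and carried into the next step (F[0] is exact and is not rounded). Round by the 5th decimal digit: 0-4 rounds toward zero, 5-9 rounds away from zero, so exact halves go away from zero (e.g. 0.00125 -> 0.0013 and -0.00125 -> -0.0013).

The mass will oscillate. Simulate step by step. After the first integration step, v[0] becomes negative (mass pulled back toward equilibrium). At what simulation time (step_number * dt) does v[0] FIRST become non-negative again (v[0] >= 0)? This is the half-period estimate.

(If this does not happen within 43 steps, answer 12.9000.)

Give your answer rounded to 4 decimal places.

Answer: 1.8000

Derivation:
Step 0: x=[2.9000] v=[0.0000]
Step 1: x=[2.6840] v=[-0.7200]
Step 2: x=[2.3298] v=[-1.1808]
Step 3: x=[1.9648] v=[-1.2166]
Step 4: x=[1.7205] v=[-0.8144]
Step 5: x=[1.6848] v=[-0.1190]
Step 6: x=[1.8706] v=[0.6192]
First v>=0 after going negative at step 6, time=1.8000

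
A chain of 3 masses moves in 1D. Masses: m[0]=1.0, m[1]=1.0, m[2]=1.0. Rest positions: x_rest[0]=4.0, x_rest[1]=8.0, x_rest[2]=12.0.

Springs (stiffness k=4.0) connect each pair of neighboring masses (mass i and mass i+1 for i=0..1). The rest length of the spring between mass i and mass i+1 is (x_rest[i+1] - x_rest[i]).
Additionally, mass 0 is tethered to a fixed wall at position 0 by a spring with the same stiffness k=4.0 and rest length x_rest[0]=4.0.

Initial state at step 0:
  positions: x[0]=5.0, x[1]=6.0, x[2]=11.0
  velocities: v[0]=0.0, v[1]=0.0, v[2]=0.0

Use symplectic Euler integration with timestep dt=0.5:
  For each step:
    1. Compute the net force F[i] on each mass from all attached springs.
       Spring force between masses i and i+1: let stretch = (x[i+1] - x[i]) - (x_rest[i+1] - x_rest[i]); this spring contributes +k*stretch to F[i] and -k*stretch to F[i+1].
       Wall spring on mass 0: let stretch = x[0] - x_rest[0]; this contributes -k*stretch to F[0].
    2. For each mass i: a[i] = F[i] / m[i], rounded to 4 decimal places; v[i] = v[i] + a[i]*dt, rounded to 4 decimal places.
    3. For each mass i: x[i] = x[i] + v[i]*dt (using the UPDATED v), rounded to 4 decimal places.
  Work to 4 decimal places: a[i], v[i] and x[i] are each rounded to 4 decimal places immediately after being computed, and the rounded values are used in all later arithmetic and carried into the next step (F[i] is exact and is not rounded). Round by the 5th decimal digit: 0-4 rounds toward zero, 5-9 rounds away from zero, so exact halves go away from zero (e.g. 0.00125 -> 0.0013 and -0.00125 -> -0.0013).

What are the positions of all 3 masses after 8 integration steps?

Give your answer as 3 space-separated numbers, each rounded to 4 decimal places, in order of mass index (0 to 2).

Step 0: x=[5.0000 6.0000 11.0000] v=[0.0000 0.0000 0.0000]
Step 1: x=[1.0000 10.0000 10.0000] v=[-8.0000 8.0000 -2.0000]
Step 2: x=[5.0000 5.0000 13.0000] v=[8.0000 -10.0000 6.0000]
Step 3: x=[4.0000 8.0000 12.0000] v=[-2.0000 6.0000 -2.0000]
Step 4: x=[3.0000 11.0000 11.0000] v=[-2.0000 6.0000 -2.0000]
Step 5: x=[7.0000 6.0000 14.0000] v=[8.0000 -10.0000 6.0000]
Step 6: x=[3.0000 10.0000 13.0000] v=[-8.0000 8.0000 -2.0000]
Step 7: x=[3.0000 10.0000 13.0000] v=[0.0000 0.0000 0.0000]
Step 8: x=[7.0000 6.0000 14.0000] v=[8.0000 -8.0000 2.0000]

Answer: 7.0000 6.0000 14.0000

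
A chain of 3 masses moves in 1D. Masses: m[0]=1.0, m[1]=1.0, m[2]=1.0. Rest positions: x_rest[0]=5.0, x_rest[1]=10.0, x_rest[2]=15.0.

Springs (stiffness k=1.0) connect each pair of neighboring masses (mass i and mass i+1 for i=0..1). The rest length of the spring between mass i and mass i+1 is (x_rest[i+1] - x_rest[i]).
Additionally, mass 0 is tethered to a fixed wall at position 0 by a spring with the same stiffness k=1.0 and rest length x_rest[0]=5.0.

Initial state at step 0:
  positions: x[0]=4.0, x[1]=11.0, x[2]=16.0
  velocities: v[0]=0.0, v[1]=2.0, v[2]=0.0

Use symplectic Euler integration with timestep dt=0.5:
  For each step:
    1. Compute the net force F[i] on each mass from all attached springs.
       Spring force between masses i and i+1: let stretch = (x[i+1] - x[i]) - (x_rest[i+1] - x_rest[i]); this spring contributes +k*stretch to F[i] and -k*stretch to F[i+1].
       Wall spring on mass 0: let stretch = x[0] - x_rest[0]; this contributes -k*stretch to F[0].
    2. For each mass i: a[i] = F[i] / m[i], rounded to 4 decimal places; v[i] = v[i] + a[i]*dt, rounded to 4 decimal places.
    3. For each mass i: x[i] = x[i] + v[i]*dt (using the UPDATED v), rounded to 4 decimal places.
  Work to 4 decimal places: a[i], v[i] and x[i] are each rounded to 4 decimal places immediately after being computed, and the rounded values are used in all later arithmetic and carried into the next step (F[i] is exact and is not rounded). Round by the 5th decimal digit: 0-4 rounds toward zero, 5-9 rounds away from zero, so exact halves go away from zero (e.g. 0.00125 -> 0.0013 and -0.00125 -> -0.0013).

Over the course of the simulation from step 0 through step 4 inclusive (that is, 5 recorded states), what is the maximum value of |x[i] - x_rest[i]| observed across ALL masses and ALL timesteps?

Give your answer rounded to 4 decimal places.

Answer: 2.4610

Derivation:
Step 0: x=[4.0000 11.0000 16.0000] v=[0.0000 2.0000 0.0000]
Step 1: x=[4.7500 11.5000 16.0000] v=[1.5000 1.0000 0.0000]
Step 2: x=[6.0000 11.4375 16.1250] v=[2.5000 -0.1250 0.2500]
Step 3: x=[7.1094 11.1875 16.3282] v=[2.2188 -0.5000 0.4063]
Step 4: x=[7.4610 11.2032 16.4962] v=[0.7032 0.0313 0.3360]
Max displacement = 2.4610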